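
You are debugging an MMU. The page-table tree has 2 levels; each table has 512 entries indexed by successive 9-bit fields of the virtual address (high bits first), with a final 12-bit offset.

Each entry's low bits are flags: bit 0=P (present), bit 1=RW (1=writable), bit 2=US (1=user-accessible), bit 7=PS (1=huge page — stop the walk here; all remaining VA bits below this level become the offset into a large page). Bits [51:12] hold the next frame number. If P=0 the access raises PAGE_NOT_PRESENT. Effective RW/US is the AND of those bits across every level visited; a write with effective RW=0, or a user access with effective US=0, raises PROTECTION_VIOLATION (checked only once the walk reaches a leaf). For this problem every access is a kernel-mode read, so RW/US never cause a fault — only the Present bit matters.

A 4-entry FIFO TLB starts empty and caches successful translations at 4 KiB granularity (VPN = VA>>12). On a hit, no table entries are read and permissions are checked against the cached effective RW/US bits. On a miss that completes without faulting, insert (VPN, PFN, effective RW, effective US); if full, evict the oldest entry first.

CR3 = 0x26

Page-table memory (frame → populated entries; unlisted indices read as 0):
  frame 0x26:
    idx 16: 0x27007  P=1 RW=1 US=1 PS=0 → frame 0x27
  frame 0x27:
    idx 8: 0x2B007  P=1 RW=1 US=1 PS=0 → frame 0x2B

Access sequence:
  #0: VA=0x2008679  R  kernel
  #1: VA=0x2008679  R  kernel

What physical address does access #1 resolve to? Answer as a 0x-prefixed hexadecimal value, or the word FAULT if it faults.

Trace:
#0 VA=0x2008679 (r,kernel):
  L0: frame=0x26 idx=16 entry=0x27007 [P=1 RW=1 US=1 PS=0]
  L1: frame=0x27 idx=8 entry=0x2B007 [P=1 RW=1 US=1 PS=0]
  ✓ 0x2B679  — 2 lookups
#1 VA=0x2008679 (r,kernel):
  TLB hit vpn=0x2008 → PA=0x2B679

Access #1 PA: 0x2B679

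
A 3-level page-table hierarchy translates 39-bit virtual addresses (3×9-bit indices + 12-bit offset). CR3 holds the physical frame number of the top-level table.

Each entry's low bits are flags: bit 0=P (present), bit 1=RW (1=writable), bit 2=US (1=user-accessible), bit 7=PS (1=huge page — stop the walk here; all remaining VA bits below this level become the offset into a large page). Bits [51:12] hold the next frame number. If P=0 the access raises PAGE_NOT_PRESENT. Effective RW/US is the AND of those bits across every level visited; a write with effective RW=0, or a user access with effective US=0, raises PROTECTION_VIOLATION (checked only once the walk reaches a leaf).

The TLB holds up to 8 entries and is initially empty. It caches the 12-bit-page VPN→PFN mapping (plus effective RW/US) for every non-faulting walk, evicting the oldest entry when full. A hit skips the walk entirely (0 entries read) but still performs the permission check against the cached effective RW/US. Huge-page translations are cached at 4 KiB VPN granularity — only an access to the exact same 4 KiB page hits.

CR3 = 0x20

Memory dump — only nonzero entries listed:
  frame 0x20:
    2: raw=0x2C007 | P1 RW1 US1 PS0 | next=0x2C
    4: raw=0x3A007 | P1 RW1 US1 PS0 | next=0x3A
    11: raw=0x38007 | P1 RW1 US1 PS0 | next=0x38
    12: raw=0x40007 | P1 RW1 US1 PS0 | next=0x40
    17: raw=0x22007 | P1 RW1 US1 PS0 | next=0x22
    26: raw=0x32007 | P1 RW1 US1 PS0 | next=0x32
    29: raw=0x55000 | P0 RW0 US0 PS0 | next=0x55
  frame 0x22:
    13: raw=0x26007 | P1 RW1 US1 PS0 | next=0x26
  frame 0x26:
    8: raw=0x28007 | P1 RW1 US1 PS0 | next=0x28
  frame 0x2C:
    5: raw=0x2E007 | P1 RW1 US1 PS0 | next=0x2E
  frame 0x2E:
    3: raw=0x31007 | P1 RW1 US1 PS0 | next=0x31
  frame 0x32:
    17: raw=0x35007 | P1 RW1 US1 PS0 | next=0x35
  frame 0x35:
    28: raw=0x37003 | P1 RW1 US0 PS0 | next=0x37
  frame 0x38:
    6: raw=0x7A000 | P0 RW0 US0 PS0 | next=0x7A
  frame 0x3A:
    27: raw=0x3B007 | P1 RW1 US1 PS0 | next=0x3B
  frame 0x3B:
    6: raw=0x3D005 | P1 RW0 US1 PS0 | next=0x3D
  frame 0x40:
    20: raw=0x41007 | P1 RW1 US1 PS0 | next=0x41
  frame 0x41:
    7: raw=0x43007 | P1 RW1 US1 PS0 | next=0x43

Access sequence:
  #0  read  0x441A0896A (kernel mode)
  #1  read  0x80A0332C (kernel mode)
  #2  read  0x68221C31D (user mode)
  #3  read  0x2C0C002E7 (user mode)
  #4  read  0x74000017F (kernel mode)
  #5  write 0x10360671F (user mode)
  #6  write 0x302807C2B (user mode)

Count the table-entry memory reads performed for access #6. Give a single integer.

Walk each access:
#0 VA=0x441A0896A (r,kernel):
  L0: frame=0x20 idx=17 entry=0x22007 [P=1 RW=1 US=1 PS=0]
  L1: frame=0x22 idx=13 entry=0x26007 [P=1 RW=1 US=1 PS=0]
  L2: frame=0x26 idx=8 entry=0x28007 [P=1 RW=1 US=1 PS=0]
  → PA=0x2896A  (3 entries read)
#1 VA=0x80A0332C (r,kernel):
  L0: frame=0x20 idx=2 entry=0x2C007 [P=1 RW=1 US=1 PS=0]
  L1: frame=0x2C idx=5 entry=0x2E007 [P=1 RW=1 US=1 PS=0]
  L2: frame=0x2E idx=3 entry=0x31007 [P=1 RW=1 US=1 PS=0]
  → PA=0x3132C  (3 entries read)
#2 VA=0x68221C31D (r,user):
  L0: frame=0x20 idx=26 entry=0x32007 [P=1 RW=1 US=1 PS=0]
  L1: frame=0x32 idx=17 entry=0x35007 [P=1 RW=1 US=1 PS=0]
  L2: frame=0x35 idx=28 entry=0x37003 [P=1 RW=1 US=0 PS=0]
  ✗ PROTECTION_VIOLATION  [3 reads]
#3 VA=0x2C0C002E7 (r,user):
  L0: frame=0x20 idx=11 entry=0x38007 [P=1 RW=1 US=1 PS=0]
  L1: frame=0x38 idx=6 entry=0x7A000 [P=0 RW=0 US=0 PS=0]
  ✗ PAGE_NOT_PRESENT  [2 reads]
#4 VA=0x74000017F (r,kernel):
  L0: frame=0x20 idx=29 entry=0x55000 [P=0 RW=0 US=0 PS=0]
  ✗ PAGE_NOT_PRESENT  [1 reads]
#5 VA=0x10360671F (w,user):
  L0: frame=0x20 idx=4 entry=0x3A007 [P=1 RW=1 US=1 PS=0]
  L1: frame=0x3A idx=27 entry=0x3B007 [P=1 RW=1 US=1 PS=0]
  L2: frame=0x3B idx=6 entry=0x3D005 [P=1 RW=0 US=1 PS=0]
  ✗ PROTECTION_VIOLATION  [3 reads]
#6 VA=0x302807C2B (w,user):
  L0: frame=0x20 idx=12 entry=0x40007 [P=1 RW=1 US=1 PS=0]
  L1: frame=0x40 idx=20 entry=0x41007 [P=1 RW=1 US=1 PS=0]
  L2: frame=0x41 idx=7 entry=0x43007 [P=1 RW=1 US=1 PS=0]
  → PA=0x43C2B  (3 entries read)

Entries read for #6: 3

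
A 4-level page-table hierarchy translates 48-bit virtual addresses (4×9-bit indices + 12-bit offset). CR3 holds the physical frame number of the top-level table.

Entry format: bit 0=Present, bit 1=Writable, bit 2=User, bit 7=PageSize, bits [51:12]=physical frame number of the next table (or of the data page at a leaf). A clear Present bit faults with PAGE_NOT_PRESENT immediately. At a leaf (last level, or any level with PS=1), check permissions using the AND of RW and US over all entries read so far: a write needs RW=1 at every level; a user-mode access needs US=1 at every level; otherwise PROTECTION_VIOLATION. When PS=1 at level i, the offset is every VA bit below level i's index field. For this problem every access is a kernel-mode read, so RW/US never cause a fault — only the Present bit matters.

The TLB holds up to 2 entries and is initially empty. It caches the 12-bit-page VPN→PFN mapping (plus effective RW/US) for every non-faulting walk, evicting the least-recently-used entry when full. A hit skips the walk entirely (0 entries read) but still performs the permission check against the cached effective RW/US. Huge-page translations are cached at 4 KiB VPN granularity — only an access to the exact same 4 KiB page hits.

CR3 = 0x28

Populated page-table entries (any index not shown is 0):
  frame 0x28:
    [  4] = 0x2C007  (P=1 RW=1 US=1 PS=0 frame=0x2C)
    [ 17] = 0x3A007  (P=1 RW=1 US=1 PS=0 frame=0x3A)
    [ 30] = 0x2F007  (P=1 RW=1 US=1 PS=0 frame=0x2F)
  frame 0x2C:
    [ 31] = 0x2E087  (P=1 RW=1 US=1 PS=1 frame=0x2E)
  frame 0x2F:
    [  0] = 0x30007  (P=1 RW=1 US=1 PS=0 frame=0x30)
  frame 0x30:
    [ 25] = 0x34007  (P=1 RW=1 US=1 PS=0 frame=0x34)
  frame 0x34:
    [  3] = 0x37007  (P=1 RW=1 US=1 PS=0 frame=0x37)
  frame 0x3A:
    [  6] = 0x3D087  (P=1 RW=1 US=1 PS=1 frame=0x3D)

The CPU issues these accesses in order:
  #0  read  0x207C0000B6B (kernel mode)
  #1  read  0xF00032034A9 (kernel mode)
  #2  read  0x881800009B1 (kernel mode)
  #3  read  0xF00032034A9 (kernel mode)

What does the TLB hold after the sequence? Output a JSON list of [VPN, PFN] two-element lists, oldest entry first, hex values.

Per-access translation:
#0 VA=0x207C0000B6B (r,kernel):
  L0 @0x28[4] → 0x2C007  P=1,RW=1,US=1,PS=0
  L1 @0x2C[31] → 0x2E087  P=1,RW=1,US=1,PS=1
  → PA=0x2EB6B (huge @L1)  (2 entries read)
#1 VA=0xF00032034A9 (r,kernel):
  L0 @0x28[30] → 0x2F007  P=1,RW=1,US=1,PS=0
  L1 @0x2F[0] → 0x30007  P=1,RW=1,US=1,PS=0
  L2 @0x30[25] → 0x34007  P=1,RW=1,US=1,PS=0
  L3 @0x34[3] → 0x37007  P=1,RW=1,US=1,PS=0
  → PA=0x374A9  (4 entries read)
#2 VA=0x881800009B1 (r,kernel):
  L0 @0x28[17] → 0x3A007  P=1,RW=1,US=1,PS=0
  L1 @0x3A[6] → 0x3D087  P=1,RW=1,US=1,PS=1
  → PA=0x3D9B1 (huge @L1)  (2 entries read)
#3 VA=0xF00032034A9 (r,kernel):
  TLB hit vpn=0xF0003203 → PA=0x374A9

TLB: [["0x88180000", "0x3D"], ["0xF0003203", "0x37"]]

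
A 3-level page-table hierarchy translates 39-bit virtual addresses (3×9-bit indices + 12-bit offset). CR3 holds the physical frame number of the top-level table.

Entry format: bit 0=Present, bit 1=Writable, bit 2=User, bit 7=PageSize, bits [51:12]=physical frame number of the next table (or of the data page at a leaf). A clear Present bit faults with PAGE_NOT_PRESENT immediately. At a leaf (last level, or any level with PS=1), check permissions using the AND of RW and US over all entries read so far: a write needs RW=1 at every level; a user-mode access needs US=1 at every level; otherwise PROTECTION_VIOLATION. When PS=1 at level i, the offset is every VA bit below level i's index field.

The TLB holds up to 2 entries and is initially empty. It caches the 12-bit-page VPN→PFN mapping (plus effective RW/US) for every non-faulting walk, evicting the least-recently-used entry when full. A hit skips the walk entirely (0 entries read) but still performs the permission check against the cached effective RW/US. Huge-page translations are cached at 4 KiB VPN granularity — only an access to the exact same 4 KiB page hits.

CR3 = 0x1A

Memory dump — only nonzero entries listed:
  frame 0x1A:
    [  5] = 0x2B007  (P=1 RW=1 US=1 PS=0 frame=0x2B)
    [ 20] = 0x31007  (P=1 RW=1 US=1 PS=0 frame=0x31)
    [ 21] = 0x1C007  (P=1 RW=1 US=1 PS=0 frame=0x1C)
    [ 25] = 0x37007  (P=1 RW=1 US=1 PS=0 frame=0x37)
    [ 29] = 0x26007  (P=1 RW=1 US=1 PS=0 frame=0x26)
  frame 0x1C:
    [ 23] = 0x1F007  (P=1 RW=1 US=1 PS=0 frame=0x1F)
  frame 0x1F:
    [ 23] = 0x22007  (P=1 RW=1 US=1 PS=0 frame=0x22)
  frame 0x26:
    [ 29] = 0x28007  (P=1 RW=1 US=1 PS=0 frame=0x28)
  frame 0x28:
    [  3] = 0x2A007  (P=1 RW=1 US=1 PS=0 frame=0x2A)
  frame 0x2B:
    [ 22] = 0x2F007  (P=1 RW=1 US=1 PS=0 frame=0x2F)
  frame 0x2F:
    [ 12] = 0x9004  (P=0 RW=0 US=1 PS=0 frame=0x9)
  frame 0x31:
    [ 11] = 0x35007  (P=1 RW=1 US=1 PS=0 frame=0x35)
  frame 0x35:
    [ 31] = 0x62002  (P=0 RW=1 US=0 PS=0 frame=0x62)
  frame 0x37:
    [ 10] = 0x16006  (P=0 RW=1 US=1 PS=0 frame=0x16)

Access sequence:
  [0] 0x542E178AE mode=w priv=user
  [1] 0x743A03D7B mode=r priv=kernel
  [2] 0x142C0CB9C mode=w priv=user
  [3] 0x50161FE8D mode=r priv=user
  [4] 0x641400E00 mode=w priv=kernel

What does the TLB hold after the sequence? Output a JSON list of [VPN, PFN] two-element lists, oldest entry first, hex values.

Trace:
#0 VA=0x542E178AE (w,user):
  L0 @0x1A[21] → 0x1C007  P=1,RW=1,US=1,PS=0
  L1 @0x1C[23] → 0x1F007  P=1,RW=1,US=1,PS=0
  L2 @0x1F[23] → 0x22007  P=1,RW=1,US=1,PS=0
  → PA=0x228AE  (3 entries read)
#1 VA=0x743A03D7B (r,kernel):
  L0 @0x1A[29] → 0x26007  P=1,RW=1,US=1,PS=0
  L1 @0x26[29] → 0x28007  P=1,RW=1,US=1,PS=0
  L2 @0x28[3] → 0x2A007  P=1,RW=1,US=1,PS=0
  → PA=0x2AD7B  (3 entries read)
#2 VA=0x142C0CB9C (w,user):
  L0 @0x1A[5] → 0x2B007  P=1,RW=1,US=1,PS=0
  L1 @0x2B[22] → 0x2F007  P=1,RW=1,US=1,PS=0
  L2 @0x2F[12] → 0x9004  P=0,RW=0,US=1,PS=0
  ⇒ fault: PAGE_NOT_PRESENT  — 3 lookups
#3 VA=0x50161FE8D (r,user):
  L0 @0x1A[20] → 0x31007  P=1,RW=1,US=1,PS=0
  L1 @0x31[11] → 0x35007  P=1,RW=1,US=1,PS=0
  L2 @0x35[31] → 0x62002  P=0,RW=1,US=0,PS=0
  ⇒ fault: PAGE_NOT_PRESENT  — 3 lookups
#4 VA=0x641400E00 (w,kernel):
  L0 @0x1A[25] → 0x37007  P=1,RW=1,US=1,PS=0
  L1 @0x37[10] → 0x16006  P=0,RW=1,US=1,PS=0
  ⇒ fault: PAGE_NOT_PRESENT  — 2 lookups

TLB: [["0x542E17", "0x22"], ["0x743A03", "0x2A"]]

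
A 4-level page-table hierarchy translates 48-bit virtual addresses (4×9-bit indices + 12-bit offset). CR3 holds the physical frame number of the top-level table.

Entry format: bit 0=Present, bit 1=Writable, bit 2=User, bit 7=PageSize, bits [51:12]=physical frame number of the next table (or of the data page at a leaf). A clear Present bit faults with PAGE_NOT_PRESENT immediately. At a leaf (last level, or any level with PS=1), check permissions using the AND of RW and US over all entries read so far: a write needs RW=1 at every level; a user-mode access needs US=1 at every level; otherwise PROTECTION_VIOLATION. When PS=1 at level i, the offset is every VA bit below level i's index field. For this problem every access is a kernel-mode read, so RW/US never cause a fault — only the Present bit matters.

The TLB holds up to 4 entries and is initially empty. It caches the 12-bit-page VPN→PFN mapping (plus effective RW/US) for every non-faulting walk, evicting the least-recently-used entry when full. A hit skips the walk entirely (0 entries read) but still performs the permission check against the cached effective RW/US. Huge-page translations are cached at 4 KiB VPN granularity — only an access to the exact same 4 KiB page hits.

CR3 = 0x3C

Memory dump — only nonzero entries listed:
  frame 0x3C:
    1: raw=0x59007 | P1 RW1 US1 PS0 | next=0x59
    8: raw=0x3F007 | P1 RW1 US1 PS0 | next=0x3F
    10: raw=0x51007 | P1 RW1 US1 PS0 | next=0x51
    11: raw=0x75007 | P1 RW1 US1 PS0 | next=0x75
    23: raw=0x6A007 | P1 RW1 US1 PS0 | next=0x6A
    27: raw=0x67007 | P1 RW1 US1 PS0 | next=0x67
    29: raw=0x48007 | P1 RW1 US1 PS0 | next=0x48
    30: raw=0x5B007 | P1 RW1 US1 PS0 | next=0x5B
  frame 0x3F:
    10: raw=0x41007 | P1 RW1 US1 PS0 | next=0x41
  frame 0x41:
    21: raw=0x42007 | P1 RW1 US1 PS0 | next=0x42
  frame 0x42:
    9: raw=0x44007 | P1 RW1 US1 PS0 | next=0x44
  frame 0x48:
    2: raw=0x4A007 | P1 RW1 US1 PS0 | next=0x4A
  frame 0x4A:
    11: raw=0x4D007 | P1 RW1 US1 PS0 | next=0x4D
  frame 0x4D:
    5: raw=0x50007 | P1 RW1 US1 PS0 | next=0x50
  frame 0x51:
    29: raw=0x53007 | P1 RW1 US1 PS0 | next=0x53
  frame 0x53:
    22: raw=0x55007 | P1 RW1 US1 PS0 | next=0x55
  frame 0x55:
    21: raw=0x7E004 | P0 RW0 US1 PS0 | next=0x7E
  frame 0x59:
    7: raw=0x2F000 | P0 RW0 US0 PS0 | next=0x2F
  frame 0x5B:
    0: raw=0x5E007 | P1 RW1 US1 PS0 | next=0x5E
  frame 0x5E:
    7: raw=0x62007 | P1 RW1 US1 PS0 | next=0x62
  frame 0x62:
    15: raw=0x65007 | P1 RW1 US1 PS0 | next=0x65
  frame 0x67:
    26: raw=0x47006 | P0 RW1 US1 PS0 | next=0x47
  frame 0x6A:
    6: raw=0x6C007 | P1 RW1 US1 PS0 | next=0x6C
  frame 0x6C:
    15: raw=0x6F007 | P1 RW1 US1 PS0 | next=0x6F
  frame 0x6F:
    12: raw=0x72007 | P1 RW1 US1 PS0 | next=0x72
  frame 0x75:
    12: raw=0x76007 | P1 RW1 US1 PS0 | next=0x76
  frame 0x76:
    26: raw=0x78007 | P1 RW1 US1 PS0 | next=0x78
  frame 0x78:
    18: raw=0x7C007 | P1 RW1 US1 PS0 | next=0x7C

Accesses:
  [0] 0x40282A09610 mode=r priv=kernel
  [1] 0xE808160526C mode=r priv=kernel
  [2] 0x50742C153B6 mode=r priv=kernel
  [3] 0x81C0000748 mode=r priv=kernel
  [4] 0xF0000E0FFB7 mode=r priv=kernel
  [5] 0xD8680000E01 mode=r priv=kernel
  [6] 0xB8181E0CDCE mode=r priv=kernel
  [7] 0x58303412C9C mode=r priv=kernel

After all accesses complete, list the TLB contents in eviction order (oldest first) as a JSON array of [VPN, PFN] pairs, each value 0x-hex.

Per-access translation:
#0 VA=0x40282A09610 (r,kernel):
  L0: frame=0x3C idx=8 entry=0x3F007 [P=1 RW=1 US=1 PS=0]
  L1: frame=0x3F idx=10 entry=0x41007 [P=1 RW=1 US=1 PS=0]
  L2: frame=0x41 idx=21 entry=0x42007 [P=1 RW=1 US=1 PS=0]
  L3: frame=0x42 idx=9 entry=0x44007 [P=1 RW=1 US=1 PS=0]
  ✓ 0x44610  — 4 lookups
#1 VA=0xE808160526C (r,kernel):
  L0: frame=0x3C idx=29 entry=0x48007 [P=1 RW=1 US=1 PS=0]
  L1: frame=0x48 idx=2 entry=0x4A007 [P=1 RW=1 US=1 PS=0]
  L2: frame=0x4A idx=11 entry=0x4D007 [P=1 RW=1 US=1 PS=0]
  L3: frame=0x4D idx=5 entry=0x50007 [P=1 RW=1 US=1 PS=0]
  ✓ 0x5026C  — 4 lookups
#2 VA=0x50742C153B6 (r,kernel):
  L0: frame=0x3C idx=10 entry=0x51007 [P=1 RW=1 US=1 PS=0]
  L1: frame=0x51 idx=29 entry=0x53007 [P=1 RW=1 US=1 PS=0]
  L2: frame=0x53 idx=22 entry=0x55007 [P=1 RW=1 US=1 PS=0]
  L3: frame=0x55 idx=21 entry=0x7E004 [P=0 RW=0 US=1 PS=0]
  ⇒ fault: PAGE_NOT_PRESENT  — 4 lookups
#3 VA=0x81C0000748 (r,kernel):
  L0: frame=0x3C idx=1 entry=0x59007 [P=1 RW=1 US=1 PS=0]
  L1: frame=0x59 idx=7 entry=0x2F000 [P=0 RW=0 US=0 PS=0]
  ⇒ fault: PAGE_NOT_PRESENT  — 2 lookups
#4 VA=0xF0000E0FFB7 (r,kernel):
  L0: frame=0x3C idx=30 entry=0x5B007 [P=1 RW=1 US=1 PS=0]
  L1: frame=0x5B idx=0 entry=0x5E007 [P=1 RW=1 US=1 PS=0]
  L2: frame=0x5E idx=7 entry=0x62007 [P=1 RW=1 US=1 PS=0]
  L3: frame=0x62 idx=15 entry=0x65007 [P=1 RW=1 US=1 PS=0]
  ✓ 0x65FB7  — 4 lookups
#5 VA=0xD8680000E01 (r,kernel):
  L0: frame=0x3C idx=27 entry=0x67007 [P=1 RW=1 US=1 PS=0]
  L1: frame=0x67 idx=26 entry=0x47006 [P=0 RW=1 US=1 PS=0]
  ⇒ fault: PAGE_NOT_PRESENT  — 2 lookups
#6 VA=0xB8181E0CDCE (r,kernel):
  L0: frame=0x3C idx=23 entry=0x6A007 [P=1 RW=1 US=1 PS=0]
  L1: frame=0x6A idx=6 entry=0x6C007 [P=1 RW=1 US=1 PS=0]
  L2: frame=0x6C idx=15 entry=0x6F007 [P=1 RW=1 US=1 PS=0]
  L3: frame=0x6F idx=12 entry=0x72007 [P=1 RW=1 US=1 PS=0]
  ✓ 0x72DCE  — 4 lookups
#7 VA=0x58303412C9C (r,kernel):
  L0: frame=0x3C idx=11 entry=0x75007 [P=1 RW=1 US=1 PS=0]
  L1: frame=0x75 idx=12 entry=0x76007 [P=1 RW=1 US=1 PS=0]
  L2: frame=0x76 idx=26 entry=0x78007 [P=1 RW=1 US=1 PS=0]
  L3: frame=0x78 idx=18 entry=0x7C007 [P=1 RW=1 US=1 PS=0]
  ✓ 0x7CC9C  — 4 lookups

TLB: [["0xE8081605", "0x50"], ["0xF0000E0F", "0x65"], ["0xB8181E0C", "0x72"], ["0x58303412", "0x7C"]]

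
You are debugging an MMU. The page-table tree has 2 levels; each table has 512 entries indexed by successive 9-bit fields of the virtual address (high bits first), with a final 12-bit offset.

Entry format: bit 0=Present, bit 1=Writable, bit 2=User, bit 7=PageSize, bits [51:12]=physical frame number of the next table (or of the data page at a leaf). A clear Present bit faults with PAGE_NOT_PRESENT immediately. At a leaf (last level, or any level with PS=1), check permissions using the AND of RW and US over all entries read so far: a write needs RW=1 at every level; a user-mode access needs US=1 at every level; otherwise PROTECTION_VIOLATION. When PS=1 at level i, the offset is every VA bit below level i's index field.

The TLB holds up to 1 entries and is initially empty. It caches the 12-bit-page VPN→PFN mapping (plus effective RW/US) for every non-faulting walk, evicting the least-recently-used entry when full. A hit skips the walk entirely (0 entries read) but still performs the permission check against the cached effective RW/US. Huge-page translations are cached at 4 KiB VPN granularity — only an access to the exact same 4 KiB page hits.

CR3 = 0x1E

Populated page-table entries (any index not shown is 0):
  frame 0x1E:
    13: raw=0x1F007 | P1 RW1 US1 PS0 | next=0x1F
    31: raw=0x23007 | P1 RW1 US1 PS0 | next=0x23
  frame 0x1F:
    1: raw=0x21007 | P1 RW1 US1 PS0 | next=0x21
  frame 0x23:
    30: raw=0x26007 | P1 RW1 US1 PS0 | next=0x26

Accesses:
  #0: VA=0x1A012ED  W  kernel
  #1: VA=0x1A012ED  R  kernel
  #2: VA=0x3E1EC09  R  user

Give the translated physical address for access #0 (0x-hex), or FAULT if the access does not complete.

Trace:
#0 VA=0x1A012ED (w,kernel):
  L0 @0x1E[13] → 0x1F007  P=1,RW=1,US=1,PS=0
  L1 @0x1F[1] → 0x21007  P=1,RW=1,US=1,PS=0
  ⇒ phys 0x212ED  [2 reads]
#1 VA=0x1A012ED (r,kernel):
  TLB hit vpn=0x1A01 → PA=0x212ED
#2 VA=0x3E1EC09 (r,user):
  L0 @0x1E[31] → 0x23007  P=1,RW=1,US=1,PS=0
  L1 @0x23[30] → 0x26007  P=1,RW=1,US=1,PS=0
  ⇒ phys 0x26C09  [2 reads]

Access #0 PA: 0x212ED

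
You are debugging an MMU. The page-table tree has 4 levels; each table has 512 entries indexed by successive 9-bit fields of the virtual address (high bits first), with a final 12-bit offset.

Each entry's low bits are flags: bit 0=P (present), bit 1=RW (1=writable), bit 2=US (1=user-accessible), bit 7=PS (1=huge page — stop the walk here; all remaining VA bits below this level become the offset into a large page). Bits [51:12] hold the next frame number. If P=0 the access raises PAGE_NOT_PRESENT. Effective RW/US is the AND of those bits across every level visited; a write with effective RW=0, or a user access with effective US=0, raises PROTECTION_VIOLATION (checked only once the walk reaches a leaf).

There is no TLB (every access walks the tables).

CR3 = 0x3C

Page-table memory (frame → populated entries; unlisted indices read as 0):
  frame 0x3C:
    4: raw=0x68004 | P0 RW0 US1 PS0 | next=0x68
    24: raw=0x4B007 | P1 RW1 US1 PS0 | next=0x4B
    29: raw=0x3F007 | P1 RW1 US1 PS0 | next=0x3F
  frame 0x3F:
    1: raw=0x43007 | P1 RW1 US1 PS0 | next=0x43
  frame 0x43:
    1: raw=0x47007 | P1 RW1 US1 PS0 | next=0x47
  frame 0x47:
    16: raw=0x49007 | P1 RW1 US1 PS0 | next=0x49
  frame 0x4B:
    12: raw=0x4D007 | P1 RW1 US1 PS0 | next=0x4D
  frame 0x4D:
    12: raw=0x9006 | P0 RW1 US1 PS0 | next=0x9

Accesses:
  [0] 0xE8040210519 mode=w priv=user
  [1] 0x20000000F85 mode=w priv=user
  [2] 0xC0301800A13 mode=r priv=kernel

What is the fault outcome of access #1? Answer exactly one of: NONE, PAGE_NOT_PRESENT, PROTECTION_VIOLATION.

Walk each access:
#0 VA=0xE8040210519 (w,user):
  [0] read 0x3C idx=29: raw=0x3F007 flags P=1 W=1 U=1 S=0
  [1] read 0x3F idx=1: raw=0x43007 flags P=1 W=1 U=1 S=0
  [2] read 0x43 idx=1: raw=0x47007 flags P=1 W=1 U=1 S=0
  [3] read 0x47 idx=16: raw=0x49007 flags P=1 W=1 U=1 S=0
  → PA=0x49519  (4 entries read)
#1 VA=0x20000000F85 (w,user):
  [0] read 0x3C idx=4: raw=0x68004 flags P=0 W=0 U=1 S=0
  ✗ PAGE_NOT_PRESENT  [1 reads]
#2 VA=0xC0301800A13 (r,kernel):
  [0] read 0x3C idx=24: raw=0x4B007 flags P=1 W=1 U=1 S=0
  [1] read 0x4B idx=12: raw=0x4D007 flags P=1 W=1 U=1 S=0
  [2] read 0x4D idx=12: raw=0x9006 flags P=0 W=1 U=1 S=0
  ✗ PAGE_NOT_PRESENT  [3 reads]

Access #1 fault: PAGE_NOT_PRESENT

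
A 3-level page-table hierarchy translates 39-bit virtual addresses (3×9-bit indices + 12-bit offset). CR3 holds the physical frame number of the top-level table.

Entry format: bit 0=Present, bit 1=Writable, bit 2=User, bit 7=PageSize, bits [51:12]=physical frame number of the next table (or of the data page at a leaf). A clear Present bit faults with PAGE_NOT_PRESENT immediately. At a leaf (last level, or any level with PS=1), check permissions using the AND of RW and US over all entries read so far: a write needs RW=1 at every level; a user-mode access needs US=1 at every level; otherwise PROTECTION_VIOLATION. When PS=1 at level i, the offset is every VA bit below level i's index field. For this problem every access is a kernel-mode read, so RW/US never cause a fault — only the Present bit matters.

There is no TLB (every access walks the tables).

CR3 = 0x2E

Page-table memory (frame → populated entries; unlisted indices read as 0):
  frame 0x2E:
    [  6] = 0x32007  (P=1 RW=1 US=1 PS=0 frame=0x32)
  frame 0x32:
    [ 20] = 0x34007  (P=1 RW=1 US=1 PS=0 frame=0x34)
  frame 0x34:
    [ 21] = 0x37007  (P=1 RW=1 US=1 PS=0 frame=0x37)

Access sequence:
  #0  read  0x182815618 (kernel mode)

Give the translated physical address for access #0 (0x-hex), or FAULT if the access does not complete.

Per-access translation:
#0 VA=0x182815618 (r,kernel):
  [0] read 0x2E idx=6: raw=0x32007 flags P=1 W=1 U=1 S=0
  [1] read 0x32 idx=20: raw=0x34007 flags P=1 W=1 U=1 S=0
  [2] read 0x34 idx=21: raw=0x37007 flags P=1 W=1 U=1 S=0
  ⇒ phys 0x37618  [3 reads]

Access #0 PA: 0x37618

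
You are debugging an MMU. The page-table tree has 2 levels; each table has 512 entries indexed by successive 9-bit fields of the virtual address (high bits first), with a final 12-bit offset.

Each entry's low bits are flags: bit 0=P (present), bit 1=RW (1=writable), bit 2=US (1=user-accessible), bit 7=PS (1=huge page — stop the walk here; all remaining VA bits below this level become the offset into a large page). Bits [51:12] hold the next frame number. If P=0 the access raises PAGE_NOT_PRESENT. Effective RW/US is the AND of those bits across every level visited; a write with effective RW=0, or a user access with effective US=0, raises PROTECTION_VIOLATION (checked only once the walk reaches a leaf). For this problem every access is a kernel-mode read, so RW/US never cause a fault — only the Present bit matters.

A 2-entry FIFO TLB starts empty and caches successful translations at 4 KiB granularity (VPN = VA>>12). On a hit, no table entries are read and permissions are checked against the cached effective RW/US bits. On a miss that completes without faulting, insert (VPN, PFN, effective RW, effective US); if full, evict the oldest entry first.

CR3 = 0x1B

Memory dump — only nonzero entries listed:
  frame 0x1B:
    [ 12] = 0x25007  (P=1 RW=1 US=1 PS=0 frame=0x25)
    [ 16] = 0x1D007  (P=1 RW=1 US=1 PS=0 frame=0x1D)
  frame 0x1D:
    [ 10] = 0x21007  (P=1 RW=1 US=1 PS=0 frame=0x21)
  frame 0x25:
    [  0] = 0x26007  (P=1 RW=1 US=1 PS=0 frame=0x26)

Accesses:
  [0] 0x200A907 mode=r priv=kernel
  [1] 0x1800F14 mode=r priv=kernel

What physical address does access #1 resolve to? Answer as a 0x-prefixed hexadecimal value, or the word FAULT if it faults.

Per-access translation:
#0 VA=0x200A907 (r,kernel):
  L0 @0x1B[16] → 0x1D007  P=1,RW=1,US=1,PS=0
  L1 @0x1D[10] → 0x21007  P=1,RW=1,US=1,PS=0
  ✓ 0x21907  — 2 lookups
#1 VA=0x1800F14 (r,kernel):
  L0 @0x1B[12] → 0x25007  P=1,RW=1,US=1,PS=0
  L1 @0x25[0] → 0x26007  P=1,RW=1,US=1,PS=0
  ✓ 0x26F14  — 2 lookups

Access #1 PA: 0x26F14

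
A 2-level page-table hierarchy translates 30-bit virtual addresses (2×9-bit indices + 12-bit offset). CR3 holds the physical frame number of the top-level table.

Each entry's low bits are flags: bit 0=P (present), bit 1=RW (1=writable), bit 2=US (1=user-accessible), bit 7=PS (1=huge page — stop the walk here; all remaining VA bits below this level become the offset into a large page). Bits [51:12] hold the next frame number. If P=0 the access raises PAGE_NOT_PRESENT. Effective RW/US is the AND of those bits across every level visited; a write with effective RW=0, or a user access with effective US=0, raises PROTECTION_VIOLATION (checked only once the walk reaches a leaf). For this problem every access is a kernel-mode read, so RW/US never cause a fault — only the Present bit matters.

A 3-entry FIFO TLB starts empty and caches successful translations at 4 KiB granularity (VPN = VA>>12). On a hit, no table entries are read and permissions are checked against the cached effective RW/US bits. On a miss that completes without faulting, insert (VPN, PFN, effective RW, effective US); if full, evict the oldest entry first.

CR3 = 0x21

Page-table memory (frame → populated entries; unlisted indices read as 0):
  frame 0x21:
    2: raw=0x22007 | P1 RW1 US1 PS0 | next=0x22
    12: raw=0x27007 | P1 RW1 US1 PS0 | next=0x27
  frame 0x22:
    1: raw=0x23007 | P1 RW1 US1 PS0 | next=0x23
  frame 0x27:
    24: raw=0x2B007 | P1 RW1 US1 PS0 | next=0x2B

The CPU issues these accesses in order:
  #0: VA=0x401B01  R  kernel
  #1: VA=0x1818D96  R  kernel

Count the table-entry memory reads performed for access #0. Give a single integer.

Trace:
#0 VA=0x401B01 (r,kernel):
  L0: frame=0x21 idx=2 entry=0x22007 [P=1 RW=1 US=1 PS=0]
  L1: frame=0x22 idx=1 entry=0x23007 [P=1 RW=1 US=1 PS=0]
  ✓ 0x23B01  — 2 lookups
#1 VA=0x1818D96 (r,kernel):
  L0: frame=0x21 idx=12 entry=0x27007 [P=1 RW=1 US=1 PS=0]
  L1: frame=0x27 idx=24 entry=0x2B007 [P=1 RW=1 US=1 PS=0]
  ✓ 0x2BD96  — 2 lookups

Entries read for #0: 2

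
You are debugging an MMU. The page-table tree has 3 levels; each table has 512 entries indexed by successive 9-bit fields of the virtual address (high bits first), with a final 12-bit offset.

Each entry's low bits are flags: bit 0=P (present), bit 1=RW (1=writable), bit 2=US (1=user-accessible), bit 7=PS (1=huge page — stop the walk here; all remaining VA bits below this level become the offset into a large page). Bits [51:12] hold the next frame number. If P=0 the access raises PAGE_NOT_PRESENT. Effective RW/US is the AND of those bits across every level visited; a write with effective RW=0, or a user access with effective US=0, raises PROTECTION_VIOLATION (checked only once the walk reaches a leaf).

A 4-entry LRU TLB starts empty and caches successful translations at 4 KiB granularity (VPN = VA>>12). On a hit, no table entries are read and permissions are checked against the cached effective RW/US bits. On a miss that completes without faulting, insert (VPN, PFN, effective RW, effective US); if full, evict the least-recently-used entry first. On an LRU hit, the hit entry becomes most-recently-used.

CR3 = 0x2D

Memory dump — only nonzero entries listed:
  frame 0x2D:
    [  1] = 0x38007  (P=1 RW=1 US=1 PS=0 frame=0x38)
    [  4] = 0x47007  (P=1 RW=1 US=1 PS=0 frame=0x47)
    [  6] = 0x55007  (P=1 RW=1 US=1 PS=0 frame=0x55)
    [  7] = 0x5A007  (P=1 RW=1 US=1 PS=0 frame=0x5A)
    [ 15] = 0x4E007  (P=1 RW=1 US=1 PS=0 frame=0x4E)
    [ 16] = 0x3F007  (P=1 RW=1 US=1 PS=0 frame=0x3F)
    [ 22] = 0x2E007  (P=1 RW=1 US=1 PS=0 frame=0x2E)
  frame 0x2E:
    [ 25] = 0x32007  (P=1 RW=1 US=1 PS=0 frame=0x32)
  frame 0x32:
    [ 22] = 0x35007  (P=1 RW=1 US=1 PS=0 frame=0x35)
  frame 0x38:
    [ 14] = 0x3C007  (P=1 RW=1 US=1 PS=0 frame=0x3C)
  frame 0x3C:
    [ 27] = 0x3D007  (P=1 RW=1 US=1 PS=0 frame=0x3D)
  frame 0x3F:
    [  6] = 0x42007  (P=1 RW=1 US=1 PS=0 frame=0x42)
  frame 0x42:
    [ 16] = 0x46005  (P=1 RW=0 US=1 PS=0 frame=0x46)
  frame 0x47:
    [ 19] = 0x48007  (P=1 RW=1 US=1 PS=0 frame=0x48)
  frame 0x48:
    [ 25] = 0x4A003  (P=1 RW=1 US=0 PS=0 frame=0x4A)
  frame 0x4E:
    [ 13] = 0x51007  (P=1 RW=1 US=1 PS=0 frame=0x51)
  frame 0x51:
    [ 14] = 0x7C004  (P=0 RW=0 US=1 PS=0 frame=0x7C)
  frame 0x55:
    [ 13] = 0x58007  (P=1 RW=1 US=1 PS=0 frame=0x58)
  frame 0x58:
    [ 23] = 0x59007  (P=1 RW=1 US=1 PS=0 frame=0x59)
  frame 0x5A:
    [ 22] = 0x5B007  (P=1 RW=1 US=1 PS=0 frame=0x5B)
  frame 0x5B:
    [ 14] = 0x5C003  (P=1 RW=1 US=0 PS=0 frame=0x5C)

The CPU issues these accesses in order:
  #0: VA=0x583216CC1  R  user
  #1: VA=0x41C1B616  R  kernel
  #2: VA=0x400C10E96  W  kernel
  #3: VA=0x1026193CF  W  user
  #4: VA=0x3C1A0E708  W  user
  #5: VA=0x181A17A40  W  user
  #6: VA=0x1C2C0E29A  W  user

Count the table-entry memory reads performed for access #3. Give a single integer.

Walk each access:
#0 VA=0x583216CC1 (r,user):
  lvl0: tbl 0x2D, slot 22 ⇒ 0x2E007 (P1/RW1/US1/PS0)
  lvl1: tbl 0x2E, slot 25 ⇒ 0x32007 (P1/RW1/US1/PS0)
  lvl2: tbl 0x32, slot 22 ⇒ 0x35007 (P1/RW1/US1/PS0)
  ✓ 0x35CC1  — 3 lookups
#1 VA=0x41C1B616 (r,kernel):
  lvl0: tbl 0x2D, slot 1 ⇒ 0x38007 (P1/RW1/US1/PS0)
  lvl1: tbl 0x38, slot 14 ⇒ 0x3C007 (P1/RW1/US1/PS0)
  lvl2: tbl 0x3C, slot 27 ⇒ 0x3D007 (P1/RW1/US1/PS0)
  ✓ 0x3D616  — 3 lookups
#2 VA=0x400C10E96 (w,kernel):
  lvl0: tbl 0x2D, slot 16 ⇒ 0x3F007 (P1/RW1/US1/PS0)
  lvl1: tbl 0x3F, slot 6 ⇒ 0x42007 (P1/RW1/US1/PS0)
  lvl2: tbl 0x42, slot 16 ⇒ 0x46005 (P1/RW0/US1/PS0)
  ✗ PROTECTION_VIOLATION  [3 reads]
#3 VA=0x1026193CF (w,user):
  lvl0: tbl 0x2D, slot 4 ⇒ 0x47007 (P1/RW1/US1/PS0)
  lvl1: tbl 0x47, slot 19 ⇒ 0x48007 (P1/RW1/US1/PS0)
  lvl2: tbl 0x48, slot 25 ⇒ 0x4A003 (P1/RW1/US0/PS0)
  ✗ PROTECTION_VIOLATION  [3 reads]
#4 VA=0x3C1A0E708 (w,user):
  lvl0: tbl 0x2D, slot 15 ⇒ 0x4E007 (P1/RW1/US1/PS0)
  lvl1: tbl 0x4E, slot 13 ⇒ 0x51007 (P1/RW1/US1/PS0)
  lvl2: tbl 0x51, slot 14 ⇒ 0x7C004 (P0/RW0/US1/PS0)
  ✗ PAGE_NOT_PRESENT  [3 reads]
#5 VA=0x181A17A40 (w,user):
  lvl0: tbl 0x2D, slot 6 ⇒ 0x55007 (P1/RW1/US1/PS0)
  lvl1: tbl 0x55, slot 13 ⇒ 0x58007 (P1/RW1/US1/PS0)
  lvl2: tbl 0x58, slot 23 ⇒ 0x59007 (P1/RW1/US1/PS0)
  ✓ 0x59A40  — 3 lookups
#6 VA=0x1C2C0E29A (w,user):
  lvl0: tbl 0x2D, slot 7 ⇒ 0x5A007 (P1/RW1/US1/PS0)
  lvl1: tbl 0x5A, slot 22 ⇒ 0x5B007 (P1/RW1/US1/PS0)
  lvl2: tbl 0x5B, slot 14 ⇒ 0x5C003 (P1/RW1/US0/PS0)
  ✗ PROTECTION_VIOLATION  [3 reads]

Entries read for #3: 3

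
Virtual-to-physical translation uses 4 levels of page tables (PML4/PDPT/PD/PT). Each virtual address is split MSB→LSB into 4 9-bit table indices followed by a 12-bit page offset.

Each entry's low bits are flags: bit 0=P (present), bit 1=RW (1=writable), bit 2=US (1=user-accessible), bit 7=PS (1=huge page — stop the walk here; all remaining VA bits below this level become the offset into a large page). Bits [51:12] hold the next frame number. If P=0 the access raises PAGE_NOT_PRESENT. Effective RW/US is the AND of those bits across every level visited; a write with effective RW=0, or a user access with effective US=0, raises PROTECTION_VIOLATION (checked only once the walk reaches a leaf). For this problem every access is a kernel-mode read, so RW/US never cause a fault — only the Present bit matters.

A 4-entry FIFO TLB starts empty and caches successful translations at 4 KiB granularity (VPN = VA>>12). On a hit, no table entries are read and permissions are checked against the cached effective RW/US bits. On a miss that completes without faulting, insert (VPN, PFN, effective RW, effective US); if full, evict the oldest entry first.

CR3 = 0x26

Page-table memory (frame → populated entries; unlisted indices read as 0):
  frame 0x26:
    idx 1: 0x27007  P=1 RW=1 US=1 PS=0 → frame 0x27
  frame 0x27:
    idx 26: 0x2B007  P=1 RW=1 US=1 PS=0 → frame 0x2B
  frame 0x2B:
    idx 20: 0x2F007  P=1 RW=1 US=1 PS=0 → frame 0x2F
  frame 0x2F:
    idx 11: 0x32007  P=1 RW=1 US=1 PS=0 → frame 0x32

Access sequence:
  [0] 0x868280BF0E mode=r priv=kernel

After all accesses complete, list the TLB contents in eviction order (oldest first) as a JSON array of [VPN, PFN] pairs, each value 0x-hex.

Per-access translation:
#0 VA=0x868280BF0E (r,kernel):
  L0: frame=0x26 idx=1 entry=0x27007 [P=1 RW=1 US=1 PS=0]
  L1: frame=0x27 idx=26 entry=0x2B007 [P=1 RW=1 US=1 PS=0]
  L2: frame=0x2B idx=20 entry=0x2F007 [P=1 RW=1 US=1 PS=0]
  L3: frame=0x2F idx=11 entry=0x32007 [P=1 RW=1 US=1 PS=0]
  ⇒ phys 0x32F0E  [4 reads]

TLB: [["0x868280B", "0x32"]]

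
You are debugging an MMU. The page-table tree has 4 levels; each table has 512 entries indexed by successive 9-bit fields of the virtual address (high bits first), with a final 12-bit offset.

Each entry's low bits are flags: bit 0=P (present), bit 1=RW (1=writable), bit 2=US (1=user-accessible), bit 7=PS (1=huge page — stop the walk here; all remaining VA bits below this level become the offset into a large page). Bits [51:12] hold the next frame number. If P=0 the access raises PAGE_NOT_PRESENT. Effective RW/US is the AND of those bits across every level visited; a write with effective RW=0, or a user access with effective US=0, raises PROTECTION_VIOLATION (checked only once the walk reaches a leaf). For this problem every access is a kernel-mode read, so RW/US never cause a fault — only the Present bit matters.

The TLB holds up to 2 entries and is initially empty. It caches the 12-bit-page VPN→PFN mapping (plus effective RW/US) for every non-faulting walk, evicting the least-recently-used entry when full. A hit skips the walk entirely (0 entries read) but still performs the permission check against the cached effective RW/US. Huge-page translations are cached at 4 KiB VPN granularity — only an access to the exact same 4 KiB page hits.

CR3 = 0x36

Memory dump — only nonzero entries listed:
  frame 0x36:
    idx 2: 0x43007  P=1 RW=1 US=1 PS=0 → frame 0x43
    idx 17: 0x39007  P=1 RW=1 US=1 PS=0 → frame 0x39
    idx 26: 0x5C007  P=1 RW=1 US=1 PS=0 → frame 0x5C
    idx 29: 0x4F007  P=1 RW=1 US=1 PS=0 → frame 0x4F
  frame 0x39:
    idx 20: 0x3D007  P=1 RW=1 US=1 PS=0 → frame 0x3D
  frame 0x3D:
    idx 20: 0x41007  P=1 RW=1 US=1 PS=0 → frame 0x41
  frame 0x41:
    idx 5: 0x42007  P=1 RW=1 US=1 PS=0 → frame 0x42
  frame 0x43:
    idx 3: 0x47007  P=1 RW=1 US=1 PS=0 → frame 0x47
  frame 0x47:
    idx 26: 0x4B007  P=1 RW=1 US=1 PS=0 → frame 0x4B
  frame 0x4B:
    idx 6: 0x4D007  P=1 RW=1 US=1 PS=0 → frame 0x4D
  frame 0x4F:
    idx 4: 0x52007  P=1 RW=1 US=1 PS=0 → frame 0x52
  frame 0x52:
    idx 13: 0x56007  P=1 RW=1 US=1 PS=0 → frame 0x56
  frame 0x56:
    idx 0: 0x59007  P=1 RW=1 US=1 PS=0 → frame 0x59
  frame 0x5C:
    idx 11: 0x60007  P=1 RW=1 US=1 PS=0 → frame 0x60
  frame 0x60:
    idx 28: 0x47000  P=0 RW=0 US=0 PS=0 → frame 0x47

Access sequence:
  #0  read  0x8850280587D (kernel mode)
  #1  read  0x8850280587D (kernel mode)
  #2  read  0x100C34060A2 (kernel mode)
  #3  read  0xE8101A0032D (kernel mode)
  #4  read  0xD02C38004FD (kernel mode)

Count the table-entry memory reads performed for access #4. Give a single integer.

Per-access translation:
#0 VA=0x8850280587D (r,kernel):
  [0] read 0x36 idx=17: raw=0x39007 flags P=1 W=1 U=1 S=0
  [1] read 0x39 idx=20: raw=0x3D007 flags P=1 W=1 U=1 S=0
  [2] read 0x3D idx=20: raw=0x41007 flags P=1 W=1 U=1 S=0
  [3] read 0x41 idx=5: raw=0x42007 flags P=1 W=1 U=1 S=0
  ⇒ phys 0x4287D  [4 reads]
#1 VA=0x8850280587D (r,kernel):
  TLB hit vpn=0x88502805 → PA=0x4287D
#2 VA=0x100C34060A2 (r,kernel):
  [0] read 0x36 idx=2: raw=0x43007 flags P=1 W=1 U=1 S=0
  [1] read 0x43 idx=3: raw=0x47007 flags P=1 W=1 U=1 S=0
  [2] read 0x47 idx=26: raw=0x4B007 flags P=1 W=1 U=1 S=0
  [3] read 0x4B idx=6: raw=0x4D007 flags P=1 W=1 U=1 S=0
  ⇒ phys 0x4D0A2  [4 reads]
#3 VA=0xE8101A0032D (r,kernel):
  [0] read 0x36 idx=29: raw=0x4F007 flags P=1 W=1 U=1 S=0
  [1] read 0x4F idx=4: raw=0x52007 flags P=1 W=1 U=1 S=0
  [2] read 0x52 idx=13: raw=0x56007 flags P=1 W=1 U=1 S=0
  [3] read 0x56 idx=0: raw=0x59007 flags P=1 W=1 U=1 S=0
  ⇒ phys 0x5932D  [4 reads]
#4 VA=0xD02C38004FD (r,kernel):
  [0] read 0x36 idx=26: raw=0x5C007 flags P=1 W=1 U=1 S=0
  [1] read 0x5C idx=11: raw=0x60007 flags P=1 W=1 U=1 S=0
  [2] read 0x60 idx=28: raw=0x47000 flags P=0 W=0 U=0 S=0
  ✗ PAGE_NOT_PRESENT  [3 reads]

Entries read for #4: 3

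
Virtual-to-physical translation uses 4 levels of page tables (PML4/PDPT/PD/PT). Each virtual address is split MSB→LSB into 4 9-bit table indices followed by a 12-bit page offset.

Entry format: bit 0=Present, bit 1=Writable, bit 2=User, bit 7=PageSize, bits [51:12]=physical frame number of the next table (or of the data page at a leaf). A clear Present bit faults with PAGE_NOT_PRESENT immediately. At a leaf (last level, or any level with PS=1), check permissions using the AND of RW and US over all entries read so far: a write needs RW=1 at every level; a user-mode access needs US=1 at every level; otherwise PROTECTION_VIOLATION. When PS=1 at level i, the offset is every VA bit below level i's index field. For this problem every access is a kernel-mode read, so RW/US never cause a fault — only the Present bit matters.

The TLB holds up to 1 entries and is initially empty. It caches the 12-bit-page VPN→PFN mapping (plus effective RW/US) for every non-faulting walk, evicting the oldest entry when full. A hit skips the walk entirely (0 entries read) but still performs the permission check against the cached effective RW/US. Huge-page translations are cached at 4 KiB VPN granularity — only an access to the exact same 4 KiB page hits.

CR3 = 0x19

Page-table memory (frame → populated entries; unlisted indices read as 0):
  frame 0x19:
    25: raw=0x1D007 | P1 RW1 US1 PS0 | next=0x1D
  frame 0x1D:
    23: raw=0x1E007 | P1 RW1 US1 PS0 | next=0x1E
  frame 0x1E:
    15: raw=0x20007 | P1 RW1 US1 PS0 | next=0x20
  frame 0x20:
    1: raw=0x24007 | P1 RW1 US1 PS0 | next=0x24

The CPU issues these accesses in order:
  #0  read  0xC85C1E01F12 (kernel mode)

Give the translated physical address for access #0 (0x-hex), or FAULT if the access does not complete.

Per-access translation:
#0 VA=0xC85C1E01F12 (r,kernel):
  L0: frame=0x19 idx=25 entry=0x1D007 [P=1 RW=1 US=1 PS=0]
  L1: frame=0x1D idx=23 entry=0x1E007 [P=1 RW=1 US=1 PS=0]
  L2: frame=0x1E idx=15 entry=0x20007 [P=1 RW=1 US=1 PS=0]
  L3: frame=0x20 idx=1 entry=0x24007 [P=1 RW=1 US=1 PS=0]
  → PA=0x24F12  (4 entries read)

Access #0 PA: 0x24F12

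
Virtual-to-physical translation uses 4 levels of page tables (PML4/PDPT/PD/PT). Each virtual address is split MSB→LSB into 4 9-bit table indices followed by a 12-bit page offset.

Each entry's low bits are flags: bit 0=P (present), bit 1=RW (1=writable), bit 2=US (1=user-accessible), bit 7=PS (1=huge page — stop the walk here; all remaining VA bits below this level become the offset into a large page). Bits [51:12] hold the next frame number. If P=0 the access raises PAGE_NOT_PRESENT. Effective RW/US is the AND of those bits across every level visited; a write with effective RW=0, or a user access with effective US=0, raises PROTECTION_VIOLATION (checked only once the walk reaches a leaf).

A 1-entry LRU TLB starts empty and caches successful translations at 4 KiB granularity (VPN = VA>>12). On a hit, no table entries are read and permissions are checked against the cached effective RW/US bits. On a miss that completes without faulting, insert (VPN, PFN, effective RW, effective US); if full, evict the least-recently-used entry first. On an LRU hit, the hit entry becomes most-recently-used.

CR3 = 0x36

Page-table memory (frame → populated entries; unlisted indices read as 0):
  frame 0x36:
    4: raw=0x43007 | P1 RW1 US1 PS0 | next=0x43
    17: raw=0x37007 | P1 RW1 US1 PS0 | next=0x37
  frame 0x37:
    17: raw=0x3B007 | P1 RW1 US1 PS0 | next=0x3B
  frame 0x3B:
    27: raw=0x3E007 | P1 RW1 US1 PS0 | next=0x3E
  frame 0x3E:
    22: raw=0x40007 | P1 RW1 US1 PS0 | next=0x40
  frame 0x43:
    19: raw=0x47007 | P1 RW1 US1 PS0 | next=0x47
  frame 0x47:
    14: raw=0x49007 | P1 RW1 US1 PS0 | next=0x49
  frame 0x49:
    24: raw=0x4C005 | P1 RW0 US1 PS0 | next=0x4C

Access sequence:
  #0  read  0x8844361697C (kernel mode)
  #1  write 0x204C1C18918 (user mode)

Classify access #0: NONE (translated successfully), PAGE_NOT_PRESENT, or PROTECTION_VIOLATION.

Per-access translation:
#0 VA=0x8844361697C (r,kernel):
  [0] read 0x36 idx=17: raw=0x37007 flags P=1 W=1 U=1 S=0
  [1] read 0x37 idx=17: raw=0x3B007 flags P=1 W=1 U=1 S=0
  [2] read 0x3B idx=27: raw=0x3E007 flags P=1 W=1 U=1 S=0
  [3] read 0x3E idx=22: raw=0x40007 flags P=1 W=1 U=1 S=0
  ⇒ phys 0x4097C  [4 reads]
#1 VA=0x204C1C18918 (w,user):
  [0] read 0x36 idx=4: raw=0x43007 flags P=1 W=1 U=1 S=0
  [1] read 0x43 idx=19: raw=0x47007 flags P=1 W=1 U=1 S=0
  [2] read 0x47 idx=14: raw=0x49007 flags P=1 W=1 U=1 S=0
  [3] read 0x49 idx=24: raw=0x4C005 flags P=1 W=0 U=1 S=0
  ✗ PROTECTION_VIOLATION  [4 reads]

Access #0 fault: NONE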